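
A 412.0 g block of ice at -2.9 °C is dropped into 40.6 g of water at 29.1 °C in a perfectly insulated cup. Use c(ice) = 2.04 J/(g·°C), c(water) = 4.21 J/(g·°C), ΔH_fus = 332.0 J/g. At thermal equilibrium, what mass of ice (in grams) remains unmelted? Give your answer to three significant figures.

m_ice remaining = 404 g

Heat to warm all ice to 0 °C: 412.0×2.04×2.9 = 2437.4 J
Heat released by water cooling to 0 °C: 40.6×4.21×29.1 = 4973.9 J
4973.9 J < 2437.4 + 412.0×332.0 = 139221.4 J, so not all ice melts; final T = 0 °C.
Heat left for melting: 4973.9 − 2437.4 = 2536.5 J
Mass melted = 2536.5 / 332.0 = 7.640 g
Ice remaining = 412.0 − 7.640 = 404.360 g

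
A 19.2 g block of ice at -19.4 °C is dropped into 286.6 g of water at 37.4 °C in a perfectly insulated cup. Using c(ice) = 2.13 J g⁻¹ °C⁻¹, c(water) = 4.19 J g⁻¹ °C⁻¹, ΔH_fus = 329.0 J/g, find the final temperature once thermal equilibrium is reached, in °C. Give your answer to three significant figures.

T_f = 29.5 °C

Heat to bring ice to 0 °C and melt it: q₁ = 19.2×2.13×19.4 + 19.2×329.0 = 7110.2 J
Heat the water can supply cooling to 0 °C: 286.6×4.19×37.4 = 44911.9 J > q₁, so all ice melts.
Energy balance: 286.6×4.19×(37.4 − T) = 7110.2 + 19.2×4.19×(T − 0)
1200.854(37.4 − T) = 7110.2 + 80.448 T
44911.9 − 7110.2 = 1281.302 T
T = 37801.7 / 1281.302 = 29.50 °C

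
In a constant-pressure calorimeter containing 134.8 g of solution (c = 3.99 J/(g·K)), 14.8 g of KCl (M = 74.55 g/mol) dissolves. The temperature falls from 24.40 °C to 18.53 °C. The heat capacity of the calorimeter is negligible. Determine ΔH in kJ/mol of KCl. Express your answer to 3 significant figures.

ΔH = 15.9 kJ/mol

|ΔT| = |18.53 − 24.40| = 5.87 °C
|q_surr| = (134.8 × 3.99) × 5.87 = 537.852 × 5.87 = 3157 J
n(KCl) = 14.8 / 74.55 = 0.1985 mol
Temperature fell, so q_rxn = +|q_surr| = 3.157 kJ
ΔH = q_rxn / n = 15.90 kJ/mol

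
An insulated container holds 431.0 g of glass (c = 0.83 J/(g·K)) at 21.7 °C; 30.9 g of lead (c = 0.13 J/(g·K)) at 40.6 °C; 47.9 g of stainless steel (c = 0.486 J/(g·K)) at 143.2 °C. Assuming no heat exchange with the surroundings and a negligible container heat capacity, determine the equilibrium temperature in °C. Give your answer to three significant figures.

Σ mᵢcᵢ(T − Tᵢ) = 0  ⇒  T = Σ mᵢcᵢTᵢ / Σ mᵢcᵢ
Σ mᵢcᵢ = 431.0×0.83 + 30.9×0.13 + 47.9×0.486 = 385.0264
Σ mᵢcᵢTᵢ = 357.73×21.7 + 4.017×40.6 + 23.2794×143.2 = 11259
T = 11259 / 385.0264 = 29.24 °C

T_f = 29.2 °C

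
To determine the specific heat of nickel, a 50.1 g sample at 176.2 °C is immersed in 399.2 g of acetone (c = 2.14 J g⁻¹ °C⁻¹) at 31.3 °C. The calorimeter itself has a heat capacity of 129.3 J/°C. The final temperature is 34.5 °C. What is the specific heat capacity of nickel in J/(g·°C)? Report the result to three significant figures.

c = 0.443 J/(g·°C)

q_gained = (399.2 × 2.14 + 129.3) × (34.5 − 31.3) = 3147 J
q_lost = 50.1 × c × (176.2 − 34.5) = 7099.17 c
Set equal: c = 3147 / 7099.17 = 0.443 J/(g·°C)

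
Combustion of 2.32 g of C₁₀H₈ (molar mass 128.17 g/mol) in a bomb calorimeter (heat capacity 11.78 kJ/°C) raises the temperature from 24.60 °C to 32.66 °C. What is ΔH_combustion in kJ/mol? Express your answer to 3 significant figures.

ΔT = 32.66 − 24.60 = 8.06 °C
q_cal = C_cal × ΔT = 11.78 × 8.06 = 94.9468 kJ
n = 2.32 / 128.17 = 0.01810 mol
q_rxn = −q_cal = -94.9468 kJ
ΔH = -94.9468 / 0.01810 = -5246 kJ/mol

ΔH = -5250 kJ/mol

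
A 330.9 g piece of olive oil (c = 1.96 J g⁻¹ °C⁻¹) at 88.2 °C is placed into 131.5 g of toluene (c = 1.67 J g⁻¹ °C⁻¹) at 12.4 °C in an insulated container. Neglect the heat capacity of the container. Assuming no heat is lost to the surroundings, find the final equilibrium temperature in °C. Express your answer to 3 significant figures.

T_f = 69.0 °C

Heat lost by olive oil = heat gained by toluene.
(330.9)(1.96)(88.2 − T) = (131.5)(1.67)(T − 12.4)
648.564 (88.2 − T) = 219.605 (T − 12.4)
57203 − 648.564 T = 219.605 T − 2723.1
59926.1 = 868.169 T
T = 69.03 °C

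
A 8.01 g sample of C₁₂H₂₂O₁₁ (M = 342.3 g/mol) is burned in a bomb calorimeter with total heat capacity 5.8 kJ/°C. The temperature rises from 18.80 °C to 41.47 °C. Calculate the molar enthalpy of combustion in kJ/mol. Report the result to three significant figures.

ΔH = -5620 kJ/mol

ΔT = 41.47 − 18.80 = 22.67 °C
q_cal = C_cal × ΔT = 5.8 × 22.67 = 131.486 kJ
n = 8.01 / 342.3 = 0.02340 mol
q_rxn = −q_cal = -131.486 kJ
ΔH = -131.486 / 0.02340 = -5619 kJ/mol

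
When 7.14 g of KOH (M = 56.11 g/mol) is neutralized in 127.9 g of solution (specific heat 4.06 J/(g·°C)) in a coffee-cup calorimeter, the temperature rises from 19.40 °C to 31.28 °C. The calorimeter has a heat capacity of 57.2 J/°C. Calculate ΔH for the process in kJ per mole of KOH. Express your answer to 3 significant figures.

ΔH = -53.8 kJ/mol

|ΔT| = |31.28 − 19.40| = 11.88 °C
|q_surr| = (127.9 × 4.06 + 57.2) × 11.88 = 576.474 × 11.88 = 6849 J
n(KOH) = 7.14 / 56.11 = 0.1273 mol
Temperature rose, so q_rxn = −|q_surr| = -6.849 kJ
ΔH = q_rxn / n = -53.80 kJ/mol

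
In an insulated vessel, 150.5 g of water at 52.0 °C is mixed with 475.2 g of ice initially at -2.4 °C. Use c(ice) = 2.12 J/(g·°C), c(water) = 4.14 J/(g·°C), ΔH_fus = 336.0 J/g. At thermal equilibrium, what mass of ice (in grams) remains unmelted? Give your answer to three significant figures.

Heat to warm all ice to 0 °C: 475.2×2.12×2.4 = 2417.8 J
Heat released by water cooling to 0 °C: 150.5×4.14×52.0 = 32400 J
32400 J < 2417.8 + 475.2×336.0 = 162085.0 J, so not all ice melts; final T = 0 °C.
Heat left for melting: 32400 − 2417.8 = 29982.2 J
Mass melted = 29982.2 / 336.0 = 89.23 g
Ice remaining = 475.2 − 89.23 = 385.97 g

m_ice remaining = 386 g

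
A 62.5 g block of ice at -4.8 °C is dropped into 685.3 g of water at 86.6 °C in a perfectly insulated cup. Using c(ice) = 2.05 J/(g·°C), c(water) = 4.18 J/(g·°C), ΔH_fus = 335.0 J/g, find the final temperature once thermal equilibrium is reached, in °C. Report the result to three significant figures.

T_f = 72.5 °C

Heat to bring ice to 0 °C and melt it: q₁ = 62.5×2.05×4.8 + 62.5×335.0 = 21553 J
Heat the water can supply cooling to 0 °C: 685.3×4.18×86.6 = 248070 J > q₁, so all ice melts.
Energy balance: 685.3×4.18×(86.6 − T) = 21553 + 62.5×4.18×(T − 0)
2864.554(86.6 − T) = 21553 + 261.25 T
248070 − 21553 = 3125.804 T
T = 226517 / 3125.804 = 72.47 °C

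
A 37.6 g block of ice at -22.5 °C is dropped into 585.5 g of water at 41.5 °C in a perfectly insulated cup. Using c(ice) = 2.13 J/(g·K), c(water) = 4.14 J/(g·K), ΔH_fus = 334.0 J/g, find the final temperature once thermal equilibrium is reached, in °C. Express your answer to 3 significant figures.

T_f = 33.4 °C

Heat to bring ice to 0 °C and melt it: q₁ = 37.6×2.13×22.5 + 37.6×334.0 = 14360 J
Heat the water can supply cooling to 0 °C: 585.5×4.14×41.5 = 100595 J > q₁, so all ice melts.
Energy balance: 585.5×4.14×(41.5 − T) = 14360 + 37.6×4.14×(T − 0)
2423.97(41.5 − T) = 14360 + 155.664 T
100595 − 14360 = 2579.634 T
T = 86235 / 2579.634 = 33.43 °C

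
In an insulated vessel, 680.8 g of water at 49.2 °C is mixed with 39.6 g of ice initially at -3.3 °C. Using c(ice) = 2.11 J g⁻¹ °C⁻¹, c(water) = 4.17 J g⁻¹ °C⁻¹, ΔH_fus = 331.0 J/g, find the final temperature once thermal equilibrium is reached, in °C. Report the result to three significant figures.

T_f = 42.0 °C

Heat to bring ice to 0 °C and melt it: q₁ = 39.6×2.11×3.3 + 39.6×331.0 = 13383 J
Heat the water can supply cooling to 0 °C: 680.8×4.17×49.2 = 139676 J > q₁, so all ice melts.
Energy balance: 680.8×4.17×(49.2 − T) = 13383 + 39.6×4.17×(T − 0)
2838.936(49.2 − T) = 13383 + 165.132 T
139676 − 13383 = 3004.068 T
T = 126293 / 3004.068 = 42.04 °C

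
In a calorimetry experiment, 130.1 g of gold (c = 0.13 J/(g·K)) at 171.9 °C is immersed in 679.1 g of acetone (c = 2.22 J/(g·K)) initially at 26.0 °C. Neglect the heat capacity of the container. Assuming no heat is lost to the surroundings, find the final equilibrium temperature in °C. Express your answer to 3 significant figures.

Heat lost by gold = heat gained by acetone.
(130.1)(0.13)(171.9 − T) = (679.1)(2.22)(T − 26.0)
16.913 (171.9 − T) = 1507.602 (T − 26.0)
2907.3 − 16.913 T = 1507.602 T − 39198
42105.3 = 1524.515 T
T = 27.62 °C

T_f = 27.6 °C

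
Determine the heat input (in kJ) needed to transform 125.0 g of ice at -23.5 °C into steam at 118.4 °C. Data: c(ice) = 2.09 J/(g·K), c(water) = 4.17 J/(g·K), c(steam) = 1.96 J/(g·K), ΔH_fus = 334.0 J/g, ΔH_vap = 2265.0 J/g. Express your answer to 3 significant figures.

q = 388 kJ

q1 (heat ice -23.5→0.0 °C): 125.0 × 2.09 × 23.5 = 6139 J
q2 (melt at 0 °C): 125.0 × 334.0 = 41750 J
q3 (heat water 0.0→100.0 °C): 125.0 × 4.17 × 100.0 = 52125 J
q4 (vaporize at 100 °C): 125.0 × 2265.0 = 283125 J
q5 (heat steam 100.0→118.4 °C): 125.0 × 1.96 × 18.4 = 4508 J
Total: 6139 + 41750 + 52125 + 283125 + 4508 = 387647 J = 388 kJ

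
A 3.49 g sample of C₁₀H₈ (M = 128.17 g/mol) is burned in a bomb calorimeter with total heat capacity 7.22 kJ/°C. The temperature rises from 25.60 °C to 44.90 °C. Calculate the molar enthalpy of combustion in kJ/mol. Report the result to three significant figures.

ΔT = 44.90 − 25.60 = 19.30 °C
q_cal = C_cal × ΔT = 7.22 × 19.30 = 139.346 kJ
n = 3.49 / 128.17 = 0.02723 mol
q_rxn = −q_cal = -139.346 kJ
ΔH = -139.346 / 0.02723 = -5117 kJ/mol

ΔH = -5120 kJ/mol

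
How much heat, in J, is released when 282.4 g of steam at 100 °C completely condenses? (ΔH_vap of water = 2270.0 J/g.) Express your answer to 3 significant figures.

q = m × ΔH_vap = 282.4 × 2270.0 = 641000 J

q = 641000 J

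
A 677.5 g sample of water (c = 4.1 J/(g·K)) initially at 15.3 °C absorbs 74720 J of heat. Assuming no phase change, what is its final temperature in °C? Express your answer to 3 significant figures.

T_f = 42.2 °C

ΔT = q / (m c) = 74720 / (677.5 × 4.1) = 26.90 °C
T_f = 15.3 + 26.90 = 42.20 °C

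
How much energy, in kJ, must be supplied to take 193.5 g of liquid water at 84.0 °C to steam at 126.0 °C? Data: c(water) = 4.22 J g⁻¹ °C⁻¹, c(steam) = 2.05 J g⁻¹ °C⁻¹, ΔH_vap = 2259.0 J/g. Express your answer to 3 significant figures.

q = 460 kJ

q1 (heat water 84.0→100.0 °C): 193.5 × 4.22 × 16.0 = 13065 J
q2 (vaporize at 100 °C): 193.5 × 2259.0 = 437117 J
q3 (heat steam 100.0→126.0 °C): 193.5 × 2.05 × 26.0 = 10314 J
Total: 13065 + 437117 + 10314 = 460496 J = 460 kJ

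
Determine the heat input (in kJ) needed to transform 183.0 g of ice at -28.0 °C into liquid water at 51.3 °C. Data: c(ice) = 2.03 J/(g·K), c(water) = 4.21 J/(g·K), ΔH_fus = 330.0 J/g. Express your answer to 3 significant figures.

q = 110 kJ

q1 (heat ice -28.0→0.0 °C): 183.0 × 2.03 × 28.0 = 10402 J
q2 (melt at 0 °C): 183.0 × 330.0 = 60390 J
q3 (heat water 0.0→51.3 °C): 183.0 × 4.21 × 51.3 = 39523 J
Total: 10402 + 60390 + 39523 = 110315 J = 110 kJ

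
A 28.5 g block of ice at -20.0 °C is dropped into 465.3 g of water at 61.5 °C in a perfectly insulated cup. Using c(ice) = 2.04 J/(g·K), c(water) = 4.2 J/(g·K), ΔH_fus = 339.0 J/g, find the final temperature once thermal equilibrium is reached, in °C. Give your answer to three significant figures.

Heat to bring ice to 0 °C and melt it: q₁ = 28.5×2.04×20.0 + 28.5×339.0 = 10824 J
Heat the water can supply cooling to 0 °C: 465.3×4.2×61.5 = 120187 J > q₁, so all ice melts.
Energy balance: 465.3×4.2×(61.5 − T) = 10824 + 28.5×4.2×(T − 0)
1954.26(61.5 − T) = 10824 + 119.7 T
120187 − 10824 = 2073.96 T
T = 109363 / 2073.96 = 52.73 °C

T_f = 52.7 °C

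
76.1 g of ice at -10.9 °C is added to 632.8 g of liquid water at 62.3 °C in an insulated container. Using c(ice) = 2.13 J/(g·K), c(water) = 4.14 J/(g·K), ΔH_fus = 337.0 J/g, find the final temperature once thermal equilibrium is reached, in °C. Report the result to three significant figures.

T_f = 46.3 °C

Heat to bring ice to 0 °C and melt it: q₁ = 76.1×2.13×10.9 + 76.1×337.0 = 27413 J
Heat the water can supply cooling to 0 °C: 632.8×4.14×62.3 = 163213 J > q₁, so all ice melts.
Energy balance: 632.8×4.14×(62.3 − T) = 27413 + 76.1×4.14×(T − 0)
2619.792(62.3 − T) = 27413 + 315.054 T
163213 − 27413 = 2934.846 T
T = 135800 / 2934.846 = 46.27 °C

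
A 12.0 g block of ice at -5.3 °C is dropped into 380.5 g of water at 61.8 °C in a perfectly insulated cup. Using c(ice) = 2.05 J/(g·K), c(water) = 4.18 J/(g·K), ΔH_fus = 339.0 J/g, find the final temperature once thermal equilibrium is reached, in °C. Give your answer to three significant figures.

T_f = 57.4 °C

Heat to bring ice to 0 °C and melt it: q₁ = 12.0×2.05×5.3 + 12.0×339.0 = 4198.4 J
Heat the water can supply cooling to 0 °C: 380.5×4.18×61.8 = 98292.3 J > q₁, so all ice melts.
Energy balance: 380.5×4.18×(61.8 − T) = 4198.4 + 12.0×4.18×(T − 0)
1590.49(61.8 − T) = 4198.4 + 50.16 T
98292.3 − 4198.4 = 1640.65 T
T = 94093.9 / 1640.65 = 57.35 °C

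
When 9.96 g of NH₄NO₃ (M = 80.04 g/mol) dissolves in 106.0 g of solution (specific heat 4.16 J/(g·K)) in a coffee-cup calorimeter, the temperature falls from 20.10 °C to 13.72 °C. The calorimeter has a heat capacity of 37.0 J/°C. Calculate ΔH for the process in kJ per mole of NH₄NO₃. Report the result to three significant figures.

|ΔT| = |13.72 − 20.10| = 6.38 °C
|q_surr| = (106.0 × 4.16 + 37.0) × 6.38 = 477.96 × 6.38 = 3049 J
n(NH₄NO₃) = 9.96 / 80.04 = 0.1244 mol
Temperature fell, so q_rxn = +|q_surr| = 3.049 kJ
ΔH = q_rxn / n = 24.51 kJ/mol

ΔH = 24.5 kJ/mol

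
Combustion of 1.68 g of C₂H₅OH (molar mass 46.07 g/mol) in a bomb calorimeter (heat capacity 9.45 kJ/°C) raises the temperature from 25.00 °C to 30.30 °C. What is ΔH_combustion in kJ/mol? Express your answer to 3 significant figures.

ΔH = -1370 kJ/mol

ΔT = 30.30 − 25.00 = 5.30 °C
q_cal = C_cal × ΔT = 9.45 × 5.30 = 50.085 kJ
n = 1.68 / 46.07 = 0.03647 mol
q_rxn = −q_cal = -50.085 kJ
ΔH = -50.085 / 0.03647 = -1373 kJ/mol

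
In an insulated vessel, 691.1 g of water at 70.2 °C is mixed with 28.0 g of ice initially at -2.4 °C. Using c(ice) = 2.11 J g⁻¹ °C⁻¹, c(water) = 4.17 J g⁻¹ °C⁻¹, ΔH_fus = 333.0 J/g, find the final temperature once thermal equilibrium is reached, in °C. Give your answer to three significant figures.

Heat to bring ice to 0 °C and melt it: q₁ = 28.0×2.11×2.4 + 28.0×333.0 = 9465.8 J
Heat the water can supply cooling to 0 °C: 691.1×4.17×70.2 = 202308 J > q₁, so all ice melts.
Energy balance: 691.1×4.17×(70.2 − T) = 9465.8 + 28.0×4.17×(T − 0)
2881.887(70.2 − T) = 9465.8 + 116.76 T
202308 − 9465.8 = 2998.647 T
T = 192842.2 / 2998.647 = 64.31 °C

T_f = 64.3 °C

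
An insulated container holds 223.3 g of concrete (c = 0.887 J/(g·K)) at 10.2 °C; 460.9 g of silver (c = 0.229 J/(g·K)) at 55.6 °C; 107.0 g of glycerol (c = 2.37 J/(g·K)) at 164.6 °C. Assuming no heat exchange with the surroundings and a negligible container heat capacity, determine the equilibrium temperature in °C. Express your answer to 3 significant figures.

T_f = 89.1 °C

Σ mᵢcᵢ(T − Tᵢ) = 0  ⇒  T = Σ mᵢcᵢTᵢ / Σ mᵢcᵢ
Σ mᵢcᵢ = 223.3×0.887 + 460.9×0.229 + 107.0×2.37 = 557.2032
Σ mᵢcᵢTᵢ = 198.0671×10.2 + 105.5461×55.6 + 253.59×164.6 = 49630
T = 49630 / 557.2032 = 89.07 °C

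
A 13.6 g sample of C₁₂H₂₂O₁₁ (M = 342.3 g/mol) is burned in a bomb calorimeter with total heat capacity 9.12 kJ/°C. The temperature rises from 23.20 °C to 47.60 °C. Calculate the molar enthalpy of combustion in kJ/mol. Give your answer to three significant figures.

ΔH = -5600 kJ/mol

ΔT = 47.60 − 23.20 = 24.40 °C
q_cal = C_cal × ΔT = 9.12 × 24.40 = 222.528 kJ
n = 13.6 / 342.3 = 0.03973 mol
q_rxn = −q_cal = -222.528 kJ
ΔH = -222.528 / 0.03973 = -5601 kJ/mol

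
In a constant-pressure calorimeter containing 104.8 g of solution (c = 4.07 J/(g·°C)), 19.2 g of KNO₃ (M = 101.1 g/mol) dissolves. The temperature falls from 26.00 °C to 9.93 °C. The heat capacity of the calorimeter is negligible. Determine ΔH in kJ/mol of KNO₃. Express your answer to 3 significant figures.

|ΔT| = |9.93 − 26.00| = 16.07 °C
|q_surr| = (104.8 × 4.07) × 16.07 = 426.536 × 16.07 = 6854 J
n(KNO₃) = 19.2 / 101.1 = 0.1899 mol
Temperature fell, so q_rxn = +|q_surr| = 6.854 kJ
ΔH = q_rxn / n = 36.09 kJ/mol

ΔH = 36.1 kJ/mol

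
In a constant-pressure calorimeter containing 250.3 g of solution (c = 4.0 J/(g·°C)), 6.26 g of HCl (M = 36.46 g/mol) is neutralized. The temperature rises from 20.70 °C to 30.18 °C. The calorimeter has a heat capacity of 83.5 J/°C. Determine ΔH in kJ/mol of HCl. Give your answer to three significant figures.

ΔH = -59.9 kJ/mol

|ΔT| = |30.18 − 20.70| = 9.48 °C
|q_surr| = (250.3 × 4.0 + 83.5) × 9.48 = 1084.7 × 9.48 = 10280 J
n(HCl) = 6.26 / 36.46 = 0.1717 mol
Temperature rose, so q_rxn = −|q_surr| = -10.28 kJ
ΔH = q_rxn / n = -59.87 kJ/mol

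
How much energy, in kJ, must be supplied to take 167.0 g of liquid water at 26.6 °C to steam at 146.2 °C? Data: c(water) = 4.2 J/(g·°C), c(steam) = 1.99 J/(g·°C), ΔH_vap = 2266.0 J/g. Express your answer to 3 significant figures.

q = 445 kJ

q1 (heat water 26.6→100.0 °C): 167.0 × 4.2 × 73.4 = 51483 J
q2 (vaporize at 100 °C): 167.0 × 2266.0 = 378422 J
q3 (heat steam 100.0→146.2 °C): 167.0 × 1.99 × 46.2 = 15354 J
Total: 51483 + 378422 + 15354 = 445259 J = 445 kJ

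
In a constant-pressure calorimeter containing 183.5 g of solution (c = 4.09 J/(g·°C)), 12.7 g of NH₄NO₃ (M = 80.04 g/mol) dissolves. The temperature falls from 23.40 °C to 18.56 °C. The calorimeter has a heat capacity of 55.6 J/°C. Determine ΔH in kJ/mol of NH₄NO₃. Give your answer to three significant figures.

ΔH = 24.6 kJ/mol

|ΔT| = |18.56 − 23.40| = 4.84 °C
|q_surr| = (183.5 × 4.09 + 55.6) × 4.84 = 806.115 × 4.84 = 3902 J
n(NH₄NO₃) = 12.7 / 80.04 = 0.1587 mol
Temperature fell, so q_rxn = +|q_surr| = 3.902 kJ
ΔH = q_rxn / n = 24.59 kJ/mol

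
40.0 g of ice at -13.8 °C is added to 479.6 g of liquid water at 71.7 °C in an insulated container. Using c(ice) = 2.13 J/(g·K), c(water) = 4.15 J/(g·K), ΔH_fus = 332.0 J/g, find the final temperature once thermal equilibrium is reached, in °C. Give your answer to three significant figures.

Heat to bring ice to 0 °C and melt it: q₁ = 40.0×2.13×13.8 + 40.0×332.0 = 14456 J
Heat the water can supply cooling to 0 °C: 479.6×4.15×71.7 = 142707 J > q₁, so all ice melts.
Energy balance: 479.6×4.15×(71.7 − T) = 14456 + 40.0×4.15×(T − 0)
1990.34(71.7 − T) = 14456 + 166 T
142707 − 14456 = 2156.34 T
T = 128251 / 2156.34 = 59.48 °C

T_f = 59.5 °C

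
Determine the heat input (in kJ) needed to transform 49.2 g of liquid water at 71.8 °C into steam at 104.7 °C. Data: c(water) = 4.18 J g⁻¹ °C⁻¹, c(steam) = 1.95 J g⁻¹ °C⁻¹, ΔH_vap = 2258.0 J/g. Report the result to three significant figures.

q1 (heat water 71.8→100.0 °C): 49.2 × 4.18 × 28.2 = 5799 J
q2 (vaporize at 100 °C): 49.2 × 2258.0 = 111094 J
q3 (heat steam 100.0→104.7 °C): 49.2 × 1.95 × 4.7 = 451 J
Total: 5799 + 111094 + 451 = 117344 J = 117 kJ

q = 117 kJ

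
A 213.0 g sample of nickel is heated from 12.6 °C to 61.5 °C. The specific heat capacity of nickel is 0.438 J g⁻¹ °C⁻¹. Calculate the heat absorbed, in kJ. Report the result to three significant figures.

q = 4.56 kJ

q = m c ΔT = 213.0 × 0.438 × (61.5 − 12.6)
q = 213.0 × 0.438 × 48.9 = 4562 J = 4.56 kJ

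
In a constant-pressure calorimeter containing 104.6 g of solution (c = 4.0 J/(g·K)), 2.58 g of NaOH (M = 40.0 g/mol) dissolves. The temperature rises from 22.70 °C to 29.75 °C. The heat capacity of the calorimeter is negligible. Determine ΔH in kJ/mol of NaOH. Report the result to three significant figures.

|ΔT| = |29.75 − 22.70| = 7.05 °C
|q_surr| = (104.6 × 4.0) × 7.05 = 418.4 × 7.05 = 2950 J
n(NaOH) = 2.58 / 40.0 = 0.06450 mol
Temperature rose, so q_rxn = −|q_surr| = -2.950 kJ
ΔH = q_rxn / n = -45.74 kJ/mol

ΔH = -45.7 kJ/mol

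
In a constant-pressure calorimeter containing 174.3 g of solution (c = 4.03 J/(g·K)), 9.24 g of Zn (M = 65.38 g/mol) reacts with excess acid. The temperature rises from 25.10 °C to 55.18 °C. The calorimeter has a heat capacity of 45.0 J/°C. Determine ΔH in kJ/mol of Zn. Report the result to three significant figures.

ΔH = -159 kJ/mol

|ΔT| = |55.18 − 25.10| = 30.08 °C
|q_surr| = (174.3 × 4.03 + 45.0) × 30.08 = 747.429 × 30.08 = 22480 J
n(Zn) = 9.24 / 65.38 = 0.1413 mol
Temperature rose, so q_rxn = −|q_surr| = -22.48 kJ
ΔH = q_rxn / n = -159.1 kJ/mol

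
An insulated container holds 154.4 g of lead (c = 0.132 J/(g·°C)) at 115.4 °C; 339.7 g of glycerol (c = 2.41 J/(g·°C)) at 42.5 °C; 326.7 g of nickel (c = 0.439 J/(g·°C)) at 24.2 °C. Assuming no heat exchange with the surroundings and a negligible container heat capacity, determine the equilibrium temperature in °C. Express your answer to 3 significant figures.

Σ mᵢcᵢ(T − Tᵢ) = 0  ⇒  T = Σ mᵢcᵢTᵢ / Σ mᵢcᵢ
Σ mᵢcᵢ = 154.4×0.132 + 339.7×2.41 + 326.7×0.439 = 982.4791
Σ mᵢcᵢTᵢ = 20.3808×115.4 + 818.677×42.5 + 143.4213×24.2 = 40617
T = 40617 / 982.4791 = 41.34 °C

T_f = 41.3 °C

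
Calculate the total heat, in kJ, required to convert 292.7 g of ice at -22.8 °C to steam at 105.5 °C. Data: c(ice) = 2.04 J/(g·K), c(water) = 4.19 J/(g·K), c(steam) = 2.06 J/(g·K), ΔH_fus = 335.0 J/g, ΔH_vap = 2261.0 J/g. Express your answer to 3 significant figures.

q = 899 kJ

q1 (heat ice -22.8→0.0 °C): 292.7 × 2.04 × 22.8 = 13614 J
q2 (melt at 0 °C): 292.7 × 335.0 = 98055 J
q3 (heat water 0.0→100.0 °C): 292.7 × 4.19 × 100.0 = 122641 J
q4 (vaporize at 100 °C): 292.7 × 2261.0 = 661795 J
q5 (heat steam 100.0→105.5 °C): 292.7 × 2.06 × 5.5 = 3316 J
Total: 13614 + 98055 + 122641 + 661795 + 3316 = 899421 J = 899 kJ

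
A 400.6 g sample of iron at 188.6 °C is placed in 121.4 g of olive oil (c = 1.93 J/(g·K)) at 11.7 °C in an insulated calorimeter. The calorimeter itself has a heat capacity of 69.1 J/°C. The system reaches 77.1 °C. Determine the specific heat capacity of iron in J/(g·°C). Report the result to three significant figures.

c = 0.444 J/(g·°C)

q_gained = (121.4 × 1.93 + 69.1) × (77.1 − 11.7) = 19840 J
q_lost = 400.6 × c × (188.6 − 77.1) = 44666.9 c
Set equal: c = 19840 / 44666.9 = 0.444 J/(g·°C)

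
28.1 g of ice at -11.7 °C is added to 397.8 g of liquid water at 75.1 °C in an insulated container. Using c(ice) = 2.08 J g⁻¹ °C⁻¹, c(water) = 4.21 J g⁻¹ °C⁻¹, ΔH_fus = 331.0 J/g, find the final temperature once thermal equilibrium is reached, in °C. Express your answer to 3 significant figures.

T_f = 64.6 °C

Heat to bring ice to 0 °C and melt it: q₁ = 28.1×2.08×11.7 + 28.1×331.0 = 9984.9 J
Heat the water can supply cooling to 0 °C: 397.8×4.21×75.1 = 125773 J > q₁, so all ice melts.
Energy balance: 397.8×4.21×(75.1 − T) = 9984.9 + 28.1×4.21×(T − 0)
1674.738(75.1 − T) = 9984.9 + 118.301 T
125773 − 9984.9 = 1793.039 T
T = 115788.1 / 1793.039 = 64.58 °C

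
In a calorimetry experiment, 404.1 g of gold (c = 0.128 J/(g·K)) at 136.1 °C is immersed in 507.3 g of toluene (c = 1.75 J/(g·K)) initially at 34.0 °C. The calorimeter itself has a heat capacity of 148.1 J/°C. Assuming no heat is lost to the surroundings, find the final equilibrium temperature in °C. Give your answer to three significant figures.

Heat lost by gold = heat gained by toluene + calorimeter.
(404.1)(0.128)(136.1 − T) = [(507.3)(1.75) + 148.1](T − 34.0)
51.7248 (136.1 − T) = 1035.875 (T − 34.0)
7039.7 − 51.7248 T = 1035.875 T − 35220
42259.7 = 1087.5998 T
T = 38.86 °C

T_f = 38.9 °C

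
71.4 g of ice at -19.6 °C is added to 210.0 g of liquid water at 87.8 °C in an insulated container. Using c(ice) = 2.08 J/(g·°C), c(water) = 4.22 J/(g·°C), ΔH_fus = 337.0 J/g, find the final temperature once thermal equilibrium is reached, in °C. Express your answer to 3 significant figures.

Heat to bring ice to 0 °C and melt it: q₁ = 71.4×2.08×19.6 + 71.4×337.0 = 26973 J
Heat the water can supply cooling to 0 °C: 210.0×4.22×87.8 = 77808.4 J > q₁, so all ice melts.
Energy balance: 210.0×4.22×(87.8 − T) = 26973 + 71.4×4.22×(T − 0)
886.2(87.8 − T) = 26973 + 301.308 T
77808.4 − 26973 = 1187.508 T
T = 50835.4 / 1187.508 = 42.81 °C

T_f = 42.8 °C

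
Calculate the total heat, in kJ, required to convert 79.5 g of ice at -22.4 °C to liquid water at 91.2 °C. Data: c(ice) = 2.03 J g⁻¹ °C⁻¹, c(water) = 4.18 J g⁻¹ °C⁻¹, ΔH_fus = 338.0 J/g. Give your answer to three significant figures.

q1 (heat ice -22.4→0.0 °C): 79.5 × 2.03 × 22.4 = 3615 J
q2 (melt at 0 °C): 79.5 × 338.0 = 26871 J
q3 (heat water 0.0→91.2 °C): 79.5 × 4.18 × 91.2 = 30307 J
Total: 3615 + 26871 + 30307 = 60793 J = 60.8 kJ

q = 60.8 kJ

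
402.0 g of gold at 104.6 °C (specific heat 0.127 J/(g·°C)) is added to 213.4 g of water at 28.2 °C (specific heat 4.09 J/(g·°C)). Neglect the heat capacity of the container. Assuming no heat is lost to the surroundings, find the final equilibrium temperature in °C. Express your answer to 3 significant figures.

Heat lost by gold = heat gained by water.
(402.0)(0.127)(104.6 − T) = (213.4)(4.09)(T − 28.2)
51.054 (104.6 − T) = 872.806 (T − 28.2)
5340.2 − 51.054 T = 872.806 T − 24613
29953.2 = 923.860 T
T = 32.42 °C

T_f = 32.4 °C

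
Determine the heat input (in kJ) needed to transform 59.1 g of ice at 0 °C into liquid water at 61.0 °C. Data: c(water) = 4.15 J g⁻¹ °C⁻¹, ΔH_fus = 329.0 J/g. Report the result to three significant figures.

q = 34.4 kJ

q1 (melt at 0 °C): 59.1 × 329.0 = 19444 J
q2 (heat water 0.0→61.0 °C): 59.1 × 4.15 × 61.0 = 14961 J
Total: 19444 + 14961 = 34405 J = 34.4 kJ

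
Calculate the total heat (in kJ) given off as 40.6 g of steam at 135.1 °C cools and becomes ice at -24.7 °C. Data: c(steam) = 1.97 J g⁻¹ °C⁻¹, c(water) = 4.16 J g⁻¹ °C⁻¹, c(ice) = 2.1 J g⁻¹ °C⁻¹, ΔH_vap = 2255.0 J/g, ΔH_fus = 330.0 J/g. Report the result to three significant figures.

q = 127 kJ

q1 (cool steam 135.1→100 °C): 40.6 × 1.97 × 35.1 = 2807 J
q2 (condense at 100 °C): 40.6 × 2255.0 = 91553 J
q3 (cool water 100→0 °C): 40.6 × 4.16 × 100.0 = 16890 J
q4 (freeze at 0 °C): 40.6 × 330.0 = 13398 J
q5 (cool ice 0→-24.7 °C): 40.6 × 2.1 × 24.7 = 2106 J
Total: 2807 + 91553 + 16890 + 13398 + 2106 = 126754 J = 127 kJ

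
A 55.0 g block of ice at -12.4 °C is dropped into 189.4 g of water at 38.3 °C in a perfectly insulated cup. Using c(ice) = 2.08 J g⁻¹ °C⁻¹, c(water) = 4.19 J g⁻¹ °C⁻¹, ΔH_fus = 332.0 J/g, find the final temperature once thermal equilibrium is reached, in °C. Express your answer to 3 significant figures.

T_f = 10.5 °C

Heat to bring ice to 0 °C and melt it: q₁ = 55.0×2.08×12.4 + 55.0×332.0 = 19679 J
Heat the water can supply cooling to 0 °C: 189.4×4.19×38.3 = 30394.3 J > q₁, so all ice melts.
Energy balance: 189.4×4.19×(38.3 − T) = 19679 + 55.0×4.19×(T − 0)
793.586(38.3 − T) = 19679 + 230.45 T
30394.3 − 19679 = 1024.036 T
T = 10715.3 / 1024.036 = 10.46 °C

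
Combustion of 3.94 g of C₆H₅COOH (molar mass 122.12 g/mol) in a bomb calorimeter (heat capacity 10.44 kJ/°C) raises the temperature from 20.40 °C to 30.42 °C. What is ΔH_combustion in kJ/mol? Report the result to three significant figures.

ΔT = 30.42 − 20.40 = 10.02 °C
q_cal = C_cal × ΔT = 10.44 × 10.02 = 104.6088 kJ
n = 3.94 / 122.12 = 0.03226 mol
q_rxn = −q_cal = -104.6088 kJ
ΔH = -104.6088 / 0.03226 = -3243 kJ/mol

ΔH = -3240 kJ/mol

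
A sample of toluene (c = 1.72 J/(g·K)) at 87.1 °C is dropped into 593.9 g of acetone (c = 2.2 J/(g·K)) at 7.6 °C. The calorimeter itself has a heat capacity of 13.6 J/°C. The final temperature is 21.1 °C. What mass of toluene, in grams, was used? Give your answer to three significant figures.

q_gained = (593.9 × 2.2 + 13.6) × (21.1 − 7.6) = 17820 J
q_lost = m × 1.72 × (87.1 − 21.1) = 113.52 m
m = 17820 / 113.52 = 157 g

m = 157 g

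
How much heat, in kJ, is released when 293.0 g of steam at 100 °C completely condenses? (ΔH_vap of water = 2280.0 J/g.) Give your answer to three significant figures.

q = m × ΔH_vap = 293.0 × 2280.0 = 668000 J = 668 kJ

q = 668 kJ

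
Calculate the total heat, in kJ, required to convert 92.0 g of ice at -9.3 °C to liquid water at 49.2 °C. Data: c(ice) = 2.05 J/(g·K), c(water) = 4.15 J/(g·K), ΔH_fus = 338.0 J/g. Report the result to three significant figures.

q1 (heat ice -9.3→0.0 °C): 92.0 × 2.05 × 9.3 = 1754 J
q2 (melt at 0 °C): 92.0 × 338.0 = 31096 J
q3 (heat water 0.0→49.2 °C): 92.0 × 4.15 × 49.2 = 18785 J
Total: 1754 + 31096 + 18785 = 51635 J = 51.6 kJ

q = 51.6 kJ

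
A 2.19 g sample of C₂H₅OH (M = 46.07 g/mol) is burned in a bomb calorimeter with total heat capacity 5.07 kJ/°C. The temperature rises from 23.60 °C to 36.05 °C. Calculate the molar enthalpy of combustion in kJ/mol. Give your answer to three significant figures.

ΔT = 36.05 − 23.60 = 12.45 °C
q_cal = C_cal × ΔT = 5.07 × 12.45 = 63.1215 kJ
n = 2.19 / 46.07 = 0.04754 mol
q_rxn = −q_cal = -63.1215 kJ
ΔH = -63.1215 / 0.04754 = -1328 kJ/mol

ΔH = -1330 kJ/mol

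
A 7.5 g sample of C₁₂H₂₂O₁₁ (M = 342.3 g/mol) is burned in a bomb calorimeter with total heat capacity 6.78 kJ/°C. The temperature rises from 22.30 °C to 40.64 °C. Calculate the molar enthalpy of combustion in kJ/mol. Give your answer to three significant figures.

ΔT = 40.64 − 22.30 = 18.34 °C
q_cal = C_cal × ΔT = 6.78 × 18.34 = 124.3452 kJ
n = 7.5 / 342.3 = 0.02191 mol
q_rxn = −q_cal = -124.3452 kJ
ΔH = -124.3452 / 0.02191 = -5675 kJ/mol

ΔH = -5680 kJ/mol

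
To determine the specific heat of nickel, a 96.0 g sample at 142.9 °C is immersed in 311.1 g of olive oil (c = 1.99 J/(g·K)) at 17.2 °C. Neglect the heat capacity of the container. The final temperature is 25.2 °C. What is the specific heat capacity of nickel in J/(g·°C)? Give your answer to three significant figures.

q_gained = (311.1 × 1.99) × (25.2 − 17.2) = 4953 J
q_lost = 96.0 × c × (142.9 − 25.2) = 11299.2 c
Set equal: c = 4953 / 11299.2 = 0.438 J/(g·°C)

c = 0.438 J/(g·°C)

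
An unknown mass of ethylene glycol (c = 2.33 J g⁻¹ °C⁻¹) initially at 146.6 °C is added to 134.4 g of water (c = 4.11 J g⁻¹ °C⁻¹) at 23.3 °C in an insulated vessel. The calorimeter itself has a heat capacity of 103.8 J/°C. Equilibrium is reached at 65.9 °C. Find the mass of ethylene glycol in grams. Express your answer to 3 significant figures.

q_gained = (134.4 × 4.11 + 103.8) × (65.9 − 23.3) = 27950 J
q_lost = m × 2.33 × (146.6 − 65.9) = 188.031 m
m = 27950 / 188.031 = 149 g

m = 149 g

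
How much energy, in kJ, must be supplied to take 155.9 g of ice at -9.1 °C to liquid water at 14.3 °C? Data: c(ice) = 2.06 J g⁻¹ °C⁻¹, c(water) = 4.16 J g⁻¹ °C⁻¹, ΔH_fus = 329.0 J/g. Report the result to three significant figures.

q = 63.5 kJ

q1 (heat ice -9.1→0.0 °C): 155.9 × 2.06 × 9.1 = 2923 J
q2 (melt at 0 °C): 155.9 × 329.0 = 51291 J
q3 (heat water 0.0→14.3 °C): 155.9 × 4.16 × 14.3 = 9274 J
Total: 2923 + 51291 + 9274 = 63488 J = 63.5 kJ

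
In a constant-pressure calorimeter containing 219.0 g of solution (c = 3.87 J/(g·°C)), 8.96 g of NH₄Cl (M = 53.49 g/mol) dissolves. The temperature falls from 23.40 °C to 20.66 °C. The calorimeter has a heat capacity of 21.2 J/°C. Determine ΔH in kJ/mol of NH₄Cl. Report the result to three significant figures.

|ΔT| = |20.66 − 23.40| = 2.74 °C
|q_surr| = (219.0 × 3.87 + 21.2) × 2.74 = 868.73 × 2.74 = 2380 J
n(NH₄Cl) = 8.96 / 53.49 = 0.1675 mol
Temperature fell, so q_rxn = +|q_surr| = 2.380 kJ
ΔH = q_rxn / n = 14.21 kJ/mol

ΔH = 14.2 kJ/mol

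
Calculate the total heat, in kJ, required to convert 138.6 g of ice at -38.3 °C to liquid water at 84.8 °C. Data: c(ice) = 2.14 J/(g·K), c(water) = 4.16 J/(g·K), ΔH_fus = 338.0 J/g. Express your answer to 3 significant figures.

q = 107 kJ

q1 (heat ice -38.3→0.0 °C): 138.6 × 2.14 × 38.3 = 11360 J
q2 (melt at 0 °C): 138.6 × 338.0 = 46847 J
q3 (heat water 0.0→84.8 °C): 138.6 × 4.16 × 84.8 = 48894 J
Total: 11360 + 46847 + 48894 = 107101 J = 107 kJ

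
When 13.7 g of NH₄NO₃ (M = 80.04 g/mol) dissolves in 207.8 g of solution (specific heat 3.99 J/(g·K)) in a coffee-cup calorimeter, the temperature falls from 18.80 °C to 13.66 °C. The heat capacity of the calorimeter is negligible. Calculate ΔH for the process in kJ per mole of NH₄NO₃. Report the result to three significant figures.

|ΔT| = |13.66 − 18.80| = 5.14 °C
|q_surr| = (207.8 × 3.99) × 5.14 = 829.122 × 5.14 = 4262 J
n(NH₄NO₃) = 13.7 / 80.04 = 0.1712 mol
Temperature fell, so q_rxn = +|q_surr| = 4.262 kJ
ΔH = q_rxn / n = 24.89 kJ/mol

ΔH = 24.9 kJ/mol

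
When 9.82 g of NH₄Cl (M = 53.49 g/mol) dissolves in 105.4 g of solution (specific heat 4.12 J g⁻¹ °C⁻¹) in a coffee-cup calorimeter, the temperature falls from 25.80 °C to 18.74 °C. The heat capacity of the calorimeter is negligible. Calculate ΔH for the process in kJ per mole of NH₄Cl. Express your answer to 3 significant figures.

ΔH = 16.7 kJ/mol

|ΔT| = |18.74 − 25.80| = 7.06 °C
|q_surr| = (105.4 × 4.12) × 7.06 = 434.248 × 7.06 = 3066 J
n(NH₄Cl) = 9.82 / 53.49 = 0.1836 mol
Temperature fell, so q_rxn = +|q_surr| = 3.066 kJ
ΔH = q_rxn / n = 16.70 kJ/mol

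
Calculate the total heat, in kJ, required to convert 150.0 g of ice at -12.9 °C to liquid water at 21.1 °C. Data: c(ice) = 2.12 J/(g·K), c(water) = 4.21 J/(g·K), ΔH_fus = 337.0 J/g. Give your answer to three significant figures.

q1 (heat ice -12.9→0.0 °C): 150.0 × 2.12 × 12.9 = 4102 J
q2 (melt at 0 °C): 150.0 × 337.0 = 50550 J
q3 (heat water 0.0→21.1 °C): 150.0 × 4.21 × 21.1 = 13325 J
Total: 4102 + 50550 + 13325 = 67977 J = 68.0 kJ

q = 68.0 kJ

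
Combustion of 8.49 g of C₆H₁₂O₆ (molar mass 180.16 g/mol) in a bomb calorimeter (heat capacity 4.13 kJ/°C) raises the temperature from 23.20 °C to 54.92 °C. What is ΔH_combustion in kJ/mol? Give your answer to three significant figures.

ΔH = -2780 kJ/mol

ΔT = 54.92 − 23.20 = 31.72 °C
q_cal = C_cal × ΔT = 4.13 × 31.72 = 131.0036 kJ
n = 8.49 / 180.16 = 0.04712 mol
q_rxn = −q_cal = -131.0036 kJ
ΔH = -131.0036 / 0.04712 = -2780 kJ/mol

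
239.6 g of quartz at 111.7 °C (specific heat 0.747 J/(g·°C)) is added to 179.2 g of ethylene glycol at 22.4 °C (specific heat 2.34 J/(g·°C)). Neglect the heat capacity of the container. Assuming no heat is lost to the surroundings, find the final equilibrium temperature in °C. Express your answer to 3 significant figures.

T_f = 49.1 °C

Heat lost by quartz = heat gained by ethylene glycol.
(239.6)(0.747)(111.7 − T) = (179.2)(2.34)(T − 22.4)
178.9812 (111.7 − T) = 419.328 (T − 22.4)
19992 − 178.9812 T = 419.328 T − 9392.9
29384.9 = 598.3092 T
T = 49.11 °C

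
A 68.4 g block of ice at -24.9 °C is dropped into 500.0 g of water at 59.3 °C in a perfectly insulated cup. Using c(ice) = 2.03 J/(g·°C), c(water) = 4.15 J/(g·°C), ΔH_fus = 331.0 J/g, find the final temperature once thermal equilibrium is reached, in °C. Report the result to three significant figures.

T_f = 41.1 °C

Heat to bring ice to 0 °C and melt it: q₁ = 68.4×2.03×24.9 + 68.4×331.0 = 26098 J
Heat the water can supply cooling to 0 °C: 500.0×4.15×59.3 = 123048 J > q₁, so all ice melts.
Energy balance: 500.0×4.15×(59.3 − T) = 26098 + 68.4×4.15×(T − 0)
2075(59.3 − T) = 26098 + 283.86 T
123048 − 26098 = 2358.86 T
T = 96950 / 2358.86 = 41.10 °C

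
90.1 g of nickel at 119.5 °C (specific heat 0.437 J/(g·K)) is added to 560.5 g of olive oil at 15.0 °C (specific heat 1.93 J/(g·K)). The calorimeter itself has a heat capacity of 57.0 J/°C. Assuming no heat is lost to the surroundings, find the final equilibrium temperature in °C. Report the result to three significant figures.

T_f = 18.5 °C

Heat lost by nickel = heat gained by olive oil + calorimeter.
(90.1)(0.437)(119.5 − T) = [(560.5)(1.93) + 57.0](T − 15.0)
39.3737 (119.5 − T) = 1138.765 (T − 15.0)
4705.2 − 39.3737 T = 1138.765 T − 17081
21786.2 = 1178.1387 T
T = 18.49 °C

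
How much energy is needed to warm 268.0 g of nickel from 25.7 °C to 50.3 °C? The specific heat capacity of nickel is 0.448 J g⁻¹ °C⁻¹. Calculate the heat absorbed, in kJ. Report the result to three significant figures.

q = 2.95 kJ

q = m c ΔT = 268.0 × 0.448 × (50.3 − 25.7)
q = 268.0 × 0.448 × 24.6 = 2954 J = 2.95 kJ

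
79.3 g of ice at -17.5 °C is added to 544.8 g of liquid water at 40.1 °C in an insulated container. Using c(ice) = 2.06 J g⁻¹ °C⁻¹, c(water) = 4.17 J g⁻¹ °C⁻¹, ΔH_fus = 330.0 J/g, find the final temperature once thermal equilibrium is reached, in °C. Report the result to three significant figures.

Heat to bring ice to 0 °C and melt it: q₁ = 79.3×2.06×17.5 + 79.3×330.0 = 29028 J
Heat the water can supply cooling to 0 °C: 544.8×4.17×40.1 = 91099.8 J > q₁, so all ice melts.
Energy balance: 544.8×4.17×(40.1 − T) = 29028 + 79.3×4.17×(T − 0)
2271.816(40.1 − T) = 29028 + 330.681 T
91099.8 − 29028 = 2602.497 T
T = 62071.8 / 2602.497 = 23.85 °C

T_f = 23.9 °C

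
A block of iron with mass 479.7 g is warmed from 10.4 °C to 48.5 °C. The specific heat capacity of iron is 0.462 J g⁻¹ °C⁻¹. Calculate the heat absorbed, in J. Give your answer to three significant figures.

q = 8440 J

q = m c ΔT = 479.7 × 0.462 × (48.5 − 10.4)
q = 479.7 × 0.462 × 38.1 = 8444 J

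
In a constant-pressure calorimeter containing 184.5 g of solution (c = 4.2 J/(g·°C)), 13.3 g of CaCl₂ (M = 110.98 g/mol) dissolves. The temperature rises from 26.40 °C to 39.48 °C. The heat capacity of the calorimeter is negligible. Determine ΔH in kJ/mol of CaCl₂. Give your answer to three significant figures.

|ΔT| = |39.48 − 26.40| = 13.08 °C
|q_surr| = (184.5 × 4.2) × 13.08 = 774.9 × 13.08 = 10140 J
n(CaCl₂) = 13.3 / 110.98 = 0.1198 mol
Temperature rose, so q_rxn = −|q_surr| = -10.14 kJ
ΔH = q_rxn / n = -84.64 kJ/mol

ΔH = -84.6 kJ/mol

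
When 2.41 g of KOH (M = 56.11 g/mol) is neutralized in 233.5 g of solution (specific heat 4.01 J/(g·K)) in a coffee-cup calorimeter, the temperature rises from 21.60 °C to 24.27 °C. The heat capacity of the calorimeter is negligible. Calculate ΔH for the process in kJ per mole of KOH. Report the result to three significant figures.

|ΔT| = |24.27 − 21.60| = 2.67 °C
|q_surr| = (233.5 × 4.01) × 2.67 = 936.335 × 2.67 = 2500 J
n(KOH) = 2.41 / 56.11 = 0.04295 mol
Temperature rose, so q_rxn = −|q_surr| = -2.500 kJ
ΔH = q_rxn / n = -58.21 kJ/mol

ΔH = -58.2 kJ/mol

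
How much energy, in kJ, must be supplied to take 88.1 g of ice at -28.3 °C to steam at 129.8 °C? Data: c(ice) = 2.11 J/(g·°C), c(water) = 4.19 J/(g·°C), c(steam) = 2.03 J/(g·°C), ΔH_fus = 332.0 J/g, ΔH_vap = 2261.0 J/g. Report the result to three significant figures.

q1 (heat ice -28.3→0.0 °C): 88.1 × 2.11 × 28.3 = 5261 J
q2 (melt at 0 °C): 88.1 × 332.0 = 29249 J
q3 (heat water 0.0→100.0 °C): 88.1 × 4.19 × 100.0 = 36914 J
q4 (vaporize at 100 °C): 88.1 × 2261.0 = 199194 J
q5 (heat steam 100.0→129.8 °C): 88.1 × 2.03 × 29.8 = 5330 J
Total: 5261 + 29249 + 36914 + 199194 + 5330 = 275948 J = 276 kJ

q = 276 kJ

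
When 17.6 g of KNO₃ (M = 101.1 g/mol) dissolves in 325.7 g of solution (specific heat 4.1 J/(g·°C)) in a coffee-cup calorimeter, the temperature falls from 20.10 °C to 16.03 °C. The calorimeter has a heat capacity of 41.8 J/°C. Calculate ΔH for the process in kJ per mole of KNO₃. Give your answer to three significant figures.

|ΔT| = |16.03 − 20.10| = 4.07 °C
|q_surr| = (325.7 × 4.1 + 41.8) × 4.07 = 1377.17 × 4.07 = 5605 J
n(KNO₃) = 17.6 / 101.1 = 0.1741 mol
Temperature fell, so q_rxn = +|q_surr| = 5.605 kJ
ΔH = q_rxn / n = 32.19 kJ/mol

ΔH = 32.2 kJ/mol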